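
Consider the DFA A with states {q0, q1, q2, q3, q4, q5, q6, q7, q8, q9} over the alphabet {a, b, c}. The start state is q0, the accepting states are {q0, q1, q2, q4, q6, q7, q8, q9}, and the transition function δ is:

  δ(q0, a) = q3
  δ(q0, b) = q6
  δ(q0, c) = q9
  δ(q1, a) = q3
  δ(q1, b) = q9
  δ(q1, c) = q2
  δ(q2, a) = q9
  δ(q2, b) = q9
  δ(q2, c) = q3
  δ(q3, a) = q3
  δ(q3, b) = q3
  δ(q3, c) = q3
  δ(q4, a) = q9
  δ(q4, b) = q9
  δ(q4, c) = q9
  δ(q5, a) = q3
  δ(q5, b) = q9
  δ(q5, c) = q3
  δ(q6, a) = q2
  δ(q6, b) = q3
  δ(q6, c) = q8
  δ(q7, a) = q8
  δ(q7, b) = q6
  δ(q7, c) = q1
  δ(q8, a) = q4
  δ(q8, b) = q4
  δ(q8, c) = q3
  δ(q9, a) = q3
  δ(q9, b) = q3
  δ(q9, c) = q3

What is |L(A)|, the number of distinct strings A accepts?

The useful subgraph on states {q0, q2, q4, q6, q8, q9} is acyclic, so L(A) is finite; the longest accepting path visits 5 useful states, giving maximum string length 4.
Counting accepting paths from q0 by length: 1 of length 0, 2 of length 1, 2 of length 2, 4 of length 3, 6 of length 4. Total 15.

15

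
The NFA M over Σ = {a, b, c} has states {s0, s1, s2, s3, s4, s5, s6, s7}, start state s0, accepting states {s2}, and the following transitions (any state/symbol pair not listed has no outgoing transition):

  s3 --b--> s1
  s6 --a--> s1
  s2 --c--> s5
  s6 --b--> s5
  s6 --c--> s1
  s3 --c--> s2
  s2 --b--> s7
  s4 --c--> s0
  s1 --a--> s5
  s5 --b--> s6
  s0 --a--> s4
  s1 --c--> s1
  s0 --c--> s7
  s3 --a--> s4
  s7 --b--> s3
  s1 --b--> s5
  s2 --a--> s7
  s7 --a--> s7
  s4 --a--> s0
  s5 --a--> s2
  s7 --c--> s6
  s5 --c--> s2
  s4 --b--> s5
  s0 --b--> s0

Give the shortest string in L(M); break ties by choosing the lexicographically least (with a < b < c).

aba

A breadth-first search from s0 reaches an accepting state first via the path s0 → s4 → s5 → s2 on input aba.
No string of length < 3 is accepted (BFS exhausts all shorter strings without reaching an accepting state), and aba is the lexicographically least accepting string of length 3.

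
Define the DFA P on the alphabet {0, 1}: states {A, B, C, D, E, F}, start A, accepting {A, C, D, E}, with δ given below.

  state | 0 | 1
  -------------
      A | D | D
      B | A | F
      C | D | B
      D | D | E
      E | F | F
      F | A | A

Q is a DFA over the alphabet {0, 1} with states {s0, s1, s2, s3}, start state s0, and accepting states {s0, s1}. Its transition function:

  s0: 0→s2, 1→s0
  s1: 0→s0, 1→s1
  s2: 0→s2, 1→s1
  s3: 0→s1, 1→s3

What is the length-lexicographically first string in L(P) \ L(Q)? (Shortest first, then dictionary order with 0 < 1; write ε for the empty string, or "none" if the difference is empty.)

The string 0 is accepted by P but not by Q.
No shorter string lies in the difference, and 0 is the lexicographically first length-1 string in L(P) \ L(Q).

0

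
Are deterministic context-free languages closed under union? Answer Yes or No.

No

{aⁿbⁿ : n≥0} and {aⁿb²ⁿ : n≥0} are each accepted by a deterministic PDA (push the a's; pop one per b, respectively one per two b's), but their union U is not. Suppose a DPDA M accepted U. Being deterministic, M has a single run on aⁿb²ⁿ, and since aⁿbⁿ ∈ U that run passes through an accepting configuration right after consuming the prefix aⁿbⁿ and then goes on to accept again after n more b's. Build an ordinary (nondeterministic) PDA M′ that simulates M on a's and b's and, at any moment when M is in an accepting state, may switch to a second mode in which it reads only c's, feeding each c to M as a b; M′ accepts when M does. Then M′ accepts aⁱbʲcᵏ (k≥1) exactly when both aⁱbʲ ∈ U and aⁱbʲ⁺ᵏ ∈ U, and checking the four cases (i=j or j=2i, combined with j+k=i or j+k=2i) leaves only i=j=k: so L(M′) ∩ a*b*c⁺ = {aⁿbⁿcⁿ : n≥1} would be context-free, which it is not (pumping lemma) — contradiction. (The union is an unambiguous CFL; it is determinism, not unambiguity, that fails.)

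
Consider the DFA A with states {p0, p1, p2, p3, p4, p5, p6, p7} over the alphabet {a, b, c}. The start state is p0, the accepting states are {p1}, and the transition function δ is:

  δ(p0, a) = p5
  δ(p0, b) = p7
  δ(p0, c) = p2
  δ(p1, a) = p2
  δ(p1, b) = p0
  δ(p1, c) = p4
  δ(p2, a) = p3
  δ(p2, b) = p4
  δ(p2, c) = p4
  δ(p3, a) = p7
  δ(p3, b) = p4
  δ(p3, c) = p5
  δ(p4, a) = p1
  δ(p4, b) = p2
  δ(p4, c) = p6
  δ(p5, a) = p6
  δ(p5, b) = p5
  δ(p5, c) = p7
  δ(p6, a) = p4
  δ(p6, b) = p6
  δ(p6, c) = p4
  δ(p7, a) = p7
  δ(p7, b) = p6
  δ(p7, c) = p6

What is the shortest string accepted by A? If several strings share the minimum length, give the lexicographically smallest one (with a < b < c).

cba

A breadth-first search from p0 reaches an accepting state first via the path p0 → p2 → p4 → p1 on input cba.
No string of length < 3 is accepted (BFS exhausts all shorter strings without reaching an accepting state), and cba is the lexicographically least accepting string of length 3.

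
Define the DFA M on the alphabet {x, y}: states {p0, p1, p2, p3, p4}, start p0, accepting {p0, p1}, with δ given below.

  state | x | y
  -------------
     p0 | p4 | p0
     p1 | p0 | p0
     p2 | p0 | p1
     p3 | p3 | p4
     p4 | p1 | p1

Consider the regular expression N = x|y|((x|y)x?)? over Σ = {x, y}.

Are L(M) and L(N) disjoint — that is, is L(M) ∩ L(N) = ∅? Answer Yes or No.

No

The empty string ε is accepted by both M and N.
Hence L(M) ∩ L(N) ≠ ∅.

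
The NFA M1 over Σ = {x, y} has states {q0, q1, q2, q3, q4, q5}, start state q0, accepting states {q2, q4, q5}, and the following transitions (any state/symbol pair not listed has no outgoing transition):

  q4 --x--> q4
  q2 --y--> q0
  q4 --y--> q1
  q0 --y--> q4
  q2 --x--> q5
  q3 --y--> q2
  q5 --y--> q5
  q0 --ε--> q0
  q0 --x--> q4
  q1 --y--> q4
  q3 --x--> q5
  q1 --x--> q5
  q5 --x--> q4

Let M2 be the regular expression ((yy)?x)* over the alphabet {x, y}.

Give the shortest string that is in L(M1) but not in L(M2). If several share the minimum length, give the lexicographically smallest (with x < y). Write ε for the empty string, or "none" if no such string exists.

y

The string y is accepted by M1 but not by M2.
No shorter string lies in the difference, and y is the lexicographically first length-1 string in L(M1) \ L(M2).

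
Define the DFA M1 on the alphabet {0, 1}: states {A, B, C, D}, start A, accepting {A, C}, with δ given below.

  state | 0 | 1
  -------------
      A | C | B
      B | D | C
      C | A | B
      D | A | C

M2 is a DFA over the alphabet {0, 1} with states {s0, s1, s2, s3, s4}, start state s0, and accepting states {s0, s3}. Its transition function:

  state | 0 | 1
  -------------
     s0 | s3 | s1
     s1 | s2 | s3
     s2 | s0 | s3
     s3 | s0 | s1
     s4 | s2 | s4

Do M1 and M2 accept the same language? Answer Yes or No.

Yes

Exploring the product automaton M1 × M2 from the start pair (A, s0), following both machines on each input symbol, reaches 4 state pairs: (A, s0), (C, s3), (B, s1), (D, s2).
M1 accepts in {A, C} and M2 accepts in {s0, s3}. In every reachable pair the two components are either both accepting — (A, s0), (C, s3) — or both non-accepting, so no string is accepted by exactly one of the machines: L(M1) \ L(M2) and L(M2) \ L(M1) are both empty.
Hence every string is accepted by M1 iff it is accepted by M2, and the two languages coincide.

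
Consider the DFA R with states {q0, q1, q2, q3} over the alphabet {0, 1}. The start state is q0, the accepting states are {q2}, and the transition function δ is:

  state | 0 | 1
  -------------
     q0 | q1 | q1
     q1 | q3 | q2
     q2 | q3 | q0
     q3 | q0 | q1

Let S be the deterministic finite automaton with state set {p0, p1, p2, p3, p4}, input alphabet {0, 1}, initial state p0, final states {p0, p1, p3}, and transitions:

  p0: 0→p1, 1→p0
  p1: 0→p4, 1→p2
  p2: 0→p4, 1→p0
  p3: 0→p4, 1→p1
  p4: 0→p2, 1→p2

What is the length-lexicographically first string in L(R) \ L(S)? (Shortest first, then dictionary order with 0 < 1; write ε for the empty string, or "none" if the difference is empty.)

The string 01 is accepted by R but not by S.
No shorter string lies in the difference, and 01 is the lexicographically first length-2 string in L(R) \ L(S).

01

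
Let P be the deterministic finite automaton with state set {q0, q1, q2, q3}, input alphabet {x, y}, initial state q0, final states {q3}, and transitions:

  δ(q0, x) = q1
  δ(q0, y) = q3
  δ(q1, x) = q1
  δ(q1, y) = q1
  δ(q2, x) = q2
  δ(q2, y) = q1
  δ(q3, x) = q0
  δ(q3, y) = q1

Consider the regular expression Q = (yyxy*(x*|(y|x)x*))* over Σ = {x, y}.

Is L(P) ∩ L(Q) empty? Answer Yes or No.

Converting the expression Q to a DFA (subset construction, then merging equivalent states) gives the minimal DFA with states {r0, r1, r2, r3, r4, r5, r6, r7}, start state r0, accepting states {r0, r4, r5, r6, r7} and transitions r0: x→r1, y→r2; r1: x→r1, y→r1; r2: x→r1, y→r3; r3: x→r4, y→r1; r4: x→r5, y→r6; r5: x→r5, y→r2; r6: x→r5, y→r7; r7: x→r4, y→r7.
Exploring the product automaton P × Q from the start pair (q0, r0), following both machines on each input symbol, reaches 11 state pairs: (q0, r0), (q1, r1), (q3, r2), (q0, r1), (q1, r3), (q3, r1), (q1, r4), (q1, r5), (q1, r6), (q1, r2), (q1, r7).
P accepts in {q3} and Q accepts in {r0, r4, r5, r6, r7}; no reachable pair has both components accepting, so no string drives both machines to acceptance simultaneously and L(P) ∩ L(Q) = ∅.
So no string is accepted by both, and the intersection is empty.

Yes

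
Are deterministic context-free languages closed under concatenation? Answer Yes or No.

No

Take L₁ = {ε, c} (finite, hence regular and DCFL) and L₂ = {c aⁿbⁿ : n≥0} ∪ {cc aⁿb²ⁿ : n≥0} (a DCFL: the number of leading c's tells the DPDA whether to pop one stack symbol per b or per two b's). Then L₁L₂ ∩ cca⁺b* = {cc aⁿbⁿ : n≥1} ∪ {cc aⁿb²ⁿ : n≥1}. If L₁L₂ were a DCFL, so would be this intersection with a regular set, and a DPDA for it started from its configuration after reading cc would accept {aⁿbⁿ : n≥1} ∪ {aⁿb²ⁿ : n≥1}, which no deterministic PDA accepts (a DPDA for it would have a single run on aⁿb²ⁿ, accepting after the prefix aⁿbⁿ and accepting again after n more b's; an ordinary PDA that simulates it on a's and b's and, at any moment when it is accepting, may switch to reading only a fresh letter d while feeding each d to the simulation as a b, would accept aⁱbʲdᵏ (k≥1) exactly when both aⁱbʲ and aⁱbʲ⁺ᵏ are in the language, i.e. its language intersected with the regular set a*b*d⁺ would be exactly {aⁿbⁿdⁿ : n≥1} — impossible, since context-free languages are closed under intersection with regular sets and {aⁿbⁿdⁿ} is not context-free). Hence L₁L₂ is not a DCFL.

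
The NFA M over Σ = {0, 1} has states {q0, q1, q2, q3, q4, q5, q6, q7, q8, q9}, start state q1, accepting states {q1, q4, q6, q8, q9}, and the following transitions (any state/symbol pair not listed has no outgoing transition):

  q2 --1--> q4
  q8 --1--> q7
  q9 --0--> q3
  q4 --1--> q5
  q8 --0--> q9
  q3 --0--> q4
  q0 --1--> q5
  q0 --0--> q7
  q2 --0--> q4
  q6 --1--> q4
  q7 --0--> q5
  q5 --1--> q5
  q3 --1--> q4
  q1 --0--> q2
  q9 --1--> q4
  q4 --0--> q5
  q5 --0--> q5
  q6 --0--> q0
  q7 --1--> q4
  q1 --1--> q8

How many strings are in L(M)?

The useful subgraph on states {q1, q2, q3, q4, q7, q8, q9} is acyclic, so L(M) is finite; the longest accepting path visits 5 useful states, giving maximum string length 4.
Counting accepting paths from q1 by length: 1 of length 0, 1 of length 1, 3 of length 2, 2 of length 3, 2 of length 4. Total 9.

9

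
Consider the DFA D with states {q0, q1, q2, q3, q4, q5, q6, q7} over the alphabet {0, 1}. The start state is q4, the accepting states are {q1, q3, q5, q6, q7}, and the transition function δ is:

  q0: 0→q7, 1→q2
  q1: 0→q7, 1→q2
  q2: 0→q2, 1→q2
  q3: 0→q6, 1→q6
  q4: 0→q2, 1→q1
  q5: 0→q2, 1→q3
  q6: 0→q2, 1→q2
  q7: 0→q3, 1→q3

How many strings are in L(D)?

The useful subgraph on states {q1, q3, q4, q6, q7} is acyclic, so L(D) is finite; the longest accepting path visits 5 useful states, giving maximum string length 4.
Counting accepting paths from q4 by length: 1 of length 1, 1 of length 2, 2 of length 3, 4 of length 4. Total 8.

8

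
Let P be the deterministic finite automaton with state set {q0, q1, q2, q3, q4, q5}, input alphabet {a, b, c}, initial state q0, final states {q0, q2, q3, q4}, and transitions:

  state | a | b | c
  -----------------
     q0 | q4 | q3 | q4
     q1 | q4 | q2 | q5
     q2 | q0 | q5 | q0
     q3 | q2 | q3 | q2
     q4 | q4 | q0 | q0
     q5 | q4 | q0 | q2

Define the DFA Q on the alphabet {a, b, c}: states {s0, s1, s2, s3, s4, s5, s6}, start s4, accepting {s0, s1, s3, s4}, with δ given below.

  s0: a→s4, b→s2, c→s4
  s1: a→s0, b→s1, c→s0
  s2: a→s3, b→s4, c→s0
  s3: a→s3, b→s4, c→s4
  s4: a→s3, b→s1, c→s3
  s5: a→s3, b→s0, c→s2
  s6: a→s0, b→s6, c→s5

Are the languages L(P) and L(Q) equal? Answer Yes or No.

Yes

Exploring the product automaton P × Q from the start pair (q0, s4), following both machines on each input symbol, reaches 5 state pairs: (q0, s4), (q4, s3), (q3, s1), (q2, s0), (q5, s2).
P accepts in {q0, q2, q3, q4} and Q accepts in {s0, s1, s3, s4}. In every reachable pair the two components are either both accepting — (q0, s4), (q4, s3), (q3, s1), (q2, s0) — or both non-accepting, so no string is accepted by exactly one of the machines: L(P) \ L(Q) and L(Q) \ L(P) are both empty.
Hence every string is accepted by P iff it is accepted by Q, and the two languages coincide.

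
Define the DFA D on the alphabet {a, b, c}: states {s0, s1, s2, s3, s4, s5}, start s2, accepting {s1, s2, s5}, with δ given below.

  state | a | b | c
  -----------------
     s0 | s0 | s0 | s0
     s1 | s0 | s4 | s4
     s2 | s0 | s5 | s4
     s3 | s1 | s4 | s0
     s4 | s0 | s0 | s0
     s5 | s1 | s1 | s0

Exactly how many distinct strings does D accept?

The useful subgraph on states {s1, s2, s5} is acyclic, so L(D) is finite; the longest accepting path visits 3 useful states, giving maximum string length 2.
Counting accepting paths from s2 by length: 1 of length 0, 1 of length 1, 2 of length 2. Total 4.

4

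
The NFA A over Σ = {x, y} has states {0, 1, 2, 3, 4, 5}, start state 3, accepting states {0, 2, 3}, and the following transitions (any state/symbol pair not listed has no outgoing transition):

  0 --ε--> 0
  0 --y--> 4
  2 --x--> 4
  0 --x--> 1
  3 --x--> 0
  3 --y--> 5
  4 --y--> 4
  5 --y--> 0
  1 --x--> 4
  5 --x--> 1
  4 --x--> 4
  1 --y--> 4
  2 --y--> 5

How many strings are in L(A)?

The useful subgraph on states {0, 3, 5} is acyclic, so L(A) is finite; the longest accepting path visits 3 useful states, giving maximum string length 2.
Counting accepting paths from 3 by length: 1 of length 0, 1 of length 1, 1 of length 2. Total 3.

3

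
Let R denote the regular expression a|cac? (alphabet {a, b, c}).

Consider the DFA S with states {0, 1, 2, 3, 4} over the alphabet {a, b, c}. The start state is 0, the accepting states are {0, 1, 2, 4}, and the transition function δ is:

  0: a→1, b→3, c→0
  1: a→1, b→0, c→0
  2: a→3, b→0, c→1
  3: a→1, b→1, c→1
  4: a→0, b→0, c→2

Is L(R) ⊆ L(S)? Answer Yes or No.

Yes

Converting the expression R to a DFA (subset construction, then merging equivalent states) gives the minimal DFA with states {r0, r1, r2, r3, r4}, start state r0, accepting states {r1, r4} and transitions r0: a→r1, b→r2, c→r3; r1: a→r2, b→r2, c→r2; r2: a→r2, b→r2, c→r2; r3: a→r4, b→r2, c→r2; r4: a→r2, b→r2, c→r1.
Exploring the product automaton R × S from the start pair (r0, 0), following both machines on each input symbol, reaches 8 state pairs: (r0, 0), (r1, 1), (r2, 3), (r3, 0), (r2, 1), (r2, 0), (r4, 1), (r1, 0).
R accepts in {r1, r4} and S accepts in {0, 1, 2, 4}. The reachable pairs whose R-component is accepting are (r1, 1), (r4, 1), (r1, 0); in each of them the S-component is accepting too, so the product for L(R) \ L(S) (R-component accepting, S-component rejecting) has no reachable accepting pair and the difference is empty.
Hence every string in L(R) is also in L(S).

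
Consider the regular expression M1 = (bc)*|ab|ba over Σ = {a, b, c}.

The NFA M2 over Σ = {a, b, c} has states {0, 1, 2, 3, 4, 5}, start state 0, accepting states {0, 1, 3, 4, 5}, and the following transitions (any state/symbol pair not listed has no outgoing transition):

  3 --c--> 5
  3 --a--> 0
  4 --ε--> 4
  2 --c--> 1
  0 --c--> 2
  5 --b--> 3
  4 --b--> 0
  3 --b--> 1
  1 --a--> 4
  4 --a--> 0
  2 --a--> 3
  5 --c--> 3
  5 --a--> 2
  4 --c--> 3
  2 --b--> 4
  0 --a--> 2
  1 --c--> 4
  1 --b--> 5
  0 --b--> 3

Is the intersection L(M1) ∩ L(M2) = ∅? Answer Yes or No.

No

The empty string ε is accepted by both M1 and M2.
Hence L(M1) ∩ L(M2) ≠ ∅.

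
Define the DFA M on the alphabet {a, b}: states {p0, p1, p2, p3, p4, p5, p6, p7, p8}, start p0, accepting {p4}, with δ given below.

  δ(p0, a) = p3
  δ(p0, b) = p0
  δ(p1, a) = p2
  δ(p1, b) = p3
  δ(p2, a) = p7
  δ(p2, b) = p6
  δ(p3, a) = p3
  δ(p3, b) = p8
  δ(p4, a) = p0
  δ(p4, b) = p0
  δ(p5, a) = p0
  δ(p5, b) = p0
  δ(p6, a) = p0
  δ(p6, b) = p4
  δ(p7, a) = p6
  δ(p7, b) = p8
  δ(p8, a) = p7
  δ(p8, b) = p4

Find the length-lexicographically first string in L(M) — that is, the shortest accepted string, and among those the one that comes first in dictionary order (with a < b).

A breadth-first search from p0 reaches an accepting state first via the path p0 → p3 → p8 → p4 on input abb.
No string of length < 3 is accepted (BFS exhausts all shorter strings without reaching an accepting state), and abb is the lexicographically least accepting string of length 3.

abb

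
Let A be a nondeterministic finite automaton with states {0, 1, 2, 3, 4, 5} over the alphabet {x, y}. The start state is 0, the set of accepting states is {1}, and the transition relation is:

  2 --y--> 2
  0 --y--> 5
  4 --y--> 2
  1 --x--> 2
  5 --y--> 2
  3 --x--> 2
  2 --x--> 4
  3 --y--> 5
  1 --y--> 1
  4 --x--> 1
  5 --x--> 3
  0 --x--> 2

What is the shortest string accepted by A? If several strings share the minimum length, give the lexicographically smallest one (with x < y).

A breadth-first search from 0 reaches an accepting state first via the path 0 → 2 → 4 → 1 on input xxx.
No string of length < 3 is accepted (BFS exhausts all shorter strings without reaching an accepting state), and xxx is the lexicographically least accepting string of length 3.

xxx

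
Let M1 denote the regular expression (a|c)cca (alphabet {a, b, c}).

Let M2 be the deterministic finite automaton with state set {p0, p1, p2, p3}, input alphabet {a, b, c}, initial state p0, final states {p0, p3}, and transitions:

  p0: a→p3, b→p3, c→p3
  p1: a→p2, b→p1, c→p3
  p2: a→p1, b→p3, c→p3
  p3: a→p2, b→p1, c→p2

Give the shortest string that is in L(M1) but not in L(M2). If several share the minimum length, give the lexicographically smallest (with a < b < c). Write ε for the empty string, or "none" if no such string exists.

acca

The string acca is accepted by M1 but not by M2.
No shorter string lies in the difference, and acca is the lexicographically first length-4 string in L(M1) \ L(M2).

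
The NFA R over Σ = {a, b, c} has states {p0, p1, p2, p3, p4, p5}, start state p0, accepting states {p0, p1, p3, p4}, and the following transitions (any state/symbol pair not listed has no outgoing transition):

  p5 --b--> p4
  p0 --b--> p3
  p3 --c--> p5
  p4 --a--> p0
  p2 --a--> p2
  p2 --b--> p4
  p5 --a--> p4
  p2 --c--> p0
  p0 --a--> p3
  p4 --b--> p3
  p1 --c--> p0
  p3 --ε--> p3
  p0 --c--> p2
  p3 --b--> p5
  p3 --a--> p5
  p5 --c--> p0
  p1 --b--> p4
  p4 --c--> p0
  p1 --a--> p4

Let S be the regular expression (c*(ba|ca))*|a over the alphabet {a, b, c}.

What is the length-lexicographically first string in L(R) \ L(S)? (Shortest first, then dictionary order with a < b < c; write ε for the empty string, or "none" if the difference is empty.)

The string b is accepted by R but not by S.
No shorter string lies in the difference, and b is the lexicographically first length-1 string in L(R) \ L(S).

b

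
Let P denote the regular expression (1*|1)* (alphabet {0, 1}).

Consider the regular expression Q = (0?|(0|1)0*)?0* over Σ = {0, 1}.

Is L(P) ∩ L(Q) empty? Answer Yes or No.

No

The empty string ε is accepted by both P and Q.
Hence L(P) ∩ L(Q) ≠ ∅.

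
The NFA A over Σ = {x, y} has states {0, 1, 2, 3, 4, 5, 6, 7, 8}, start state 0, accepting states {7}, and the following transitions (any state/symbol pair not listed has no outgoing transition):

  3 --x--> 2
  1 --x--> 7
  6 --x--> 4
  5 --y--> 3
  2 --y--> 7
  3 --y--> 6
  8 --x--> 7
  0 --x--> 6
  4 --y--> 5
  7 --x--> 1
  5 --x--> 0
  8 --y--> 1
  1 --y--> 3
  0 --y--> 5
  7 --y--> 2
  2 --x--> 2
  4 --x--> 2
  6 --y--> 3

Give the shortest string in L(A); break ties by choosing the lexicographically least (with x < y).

A breadth-first search from 0 reaches an accepting state first via the path 0 → 6 → 4 → 2 → 7 on input xxxy.
No string of length < 4 is accepted (BFS exhausts all shorter strings without reaching an accepting state), and xxxy is the lexicographically least accepting string of length 4.

xxxy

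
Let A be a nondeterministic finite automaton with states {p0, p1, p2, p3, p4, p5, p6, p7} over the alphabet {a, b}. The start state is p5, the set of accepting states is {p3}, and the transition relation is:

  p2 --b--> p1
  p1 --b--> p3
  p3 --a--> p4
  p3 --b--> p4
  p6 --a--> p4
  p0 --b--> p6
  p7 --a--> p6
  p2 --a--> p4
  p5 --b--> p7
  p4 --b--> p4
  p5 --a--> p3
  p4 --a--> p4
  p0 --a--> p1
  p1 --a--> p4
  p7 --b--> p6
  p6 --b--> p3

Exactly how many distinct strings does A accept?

The useful subgraph on states {p3, p5, p6, p7} is acyclic, so L(A) is finite; the longest accepting path visits 4 useful states, giving maximum string length 3.
Counting accepting paths from p5 by length: 1 of length 1, 2 of length 3. Total 3.

3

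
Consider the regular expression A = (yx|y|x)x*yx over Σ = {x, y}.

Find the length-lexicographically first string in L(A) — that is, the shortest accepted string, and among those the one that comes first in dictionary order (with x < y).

xyx

By inspection of the expression, no string of length less than 3 matches, and xyx is the lexicographically first match of length 3.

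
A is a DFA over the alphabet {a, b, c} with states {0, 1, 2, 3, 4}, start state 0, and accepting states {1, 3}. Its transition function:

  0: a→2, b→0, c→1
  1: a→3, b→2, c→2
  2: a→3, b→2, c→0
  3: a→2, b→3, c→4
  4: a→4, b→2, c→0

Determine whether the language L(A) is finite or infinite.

State 0 is reachable from the start and can reach an accepting state, and it lies on the cycle 0 → 0.
Traversing that cycle any number of times yields accepted strings of unbounded length, so the language is infinite.

infinite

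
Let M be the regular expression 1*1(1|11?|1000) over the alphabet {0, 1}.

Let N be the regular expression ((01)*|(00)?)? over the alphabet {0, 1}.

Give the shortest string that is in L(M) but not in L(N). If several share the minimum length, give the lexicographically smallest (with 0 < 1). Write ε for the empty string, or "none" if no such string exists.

The string 11 is accepted by M but not by N.
No shorter string lies in the difference, and 11 is the lexicographically first length-2 string in L(M) \ L(N).

11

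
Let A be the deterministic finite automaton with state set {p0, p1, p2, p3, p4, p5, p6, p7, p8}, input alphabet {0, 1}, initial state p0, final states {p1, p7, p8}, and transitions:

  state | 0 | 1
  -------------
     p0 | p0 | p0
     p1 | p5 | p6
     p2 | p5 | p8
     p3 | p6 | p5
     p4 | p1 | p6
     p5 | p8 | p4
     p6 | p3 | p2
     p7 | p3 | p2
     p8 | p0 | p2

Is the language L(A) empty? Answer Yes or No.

Yes

The states reachable from the start state are {p0}.
None of the accepting states {p1, p7, p8} is reachable, so no string is accepted and L(A) = ∅.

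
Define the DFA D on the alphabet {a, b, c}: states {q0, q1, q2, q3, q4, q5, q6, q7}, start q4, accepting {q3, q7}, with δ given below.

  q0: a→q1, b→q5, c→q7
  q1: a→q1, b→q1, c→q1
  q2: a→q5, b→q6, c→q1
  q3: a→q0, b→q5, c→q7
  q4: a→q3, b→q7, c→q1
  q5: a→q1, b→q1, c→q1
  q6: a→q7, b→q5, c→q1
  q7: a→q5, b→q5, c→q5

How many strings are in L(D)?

4

The useful subgraph on states {q0, q3, q4, q7} is acyclic, so L(D) is finite; the longest accepting path visits 4 useful states, giving maximum string length 3.
Counting accepting paths from q4 by length: 2 of length 1, 1 of length 2, 1 of length 3. Total 4.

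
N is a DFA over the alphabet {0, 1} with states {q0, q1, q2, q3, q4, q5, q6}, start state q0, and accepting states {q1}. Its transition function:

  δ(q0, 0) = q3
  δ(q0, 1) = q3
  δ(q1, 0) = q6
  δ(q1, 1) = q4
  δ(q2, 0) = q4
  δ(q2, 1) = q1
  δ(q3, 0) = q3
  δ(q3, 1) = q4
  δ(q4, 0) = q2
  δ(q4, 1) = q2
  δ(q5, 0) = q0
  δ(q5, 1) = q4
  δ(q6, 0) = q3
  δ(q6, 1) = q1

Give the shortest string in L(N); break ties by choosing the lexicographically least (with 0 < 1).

0101

A breadth-first search from q0 reaches an accepting state first via the path q0 → q3 → q4 → q2 → q1 on input 0101.
No string of length < 4 is accepted (BFS exhausts all shorter strings without reaching an accepting state), and 0101 is the lexicographically least accepting string of length 4.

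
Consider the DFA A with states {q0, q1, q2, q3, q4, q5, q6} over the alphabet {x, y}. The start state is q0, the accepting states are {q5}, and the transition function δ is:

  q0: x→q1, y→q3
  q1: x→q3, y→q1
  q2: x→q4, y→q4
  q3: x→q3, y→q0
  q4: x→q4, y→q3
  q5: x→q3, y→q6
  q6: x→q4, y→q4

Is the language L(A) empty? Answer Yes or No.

Yes

The states reachable from the start state are {q0, q1, q3}.
None of the accepting states {q5} is reachable, so no string is accepted and L(A) = ∅.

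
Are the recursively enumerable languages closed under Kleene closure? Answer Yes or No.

Yes

Dovetail over all factorisations of the input into blocks and all step bounds, running the recogniser for L on every block of a factorisation; accept if some factorisation has all of its blocks accepted.
So the recursively enumerable languages are closed under Kleene star.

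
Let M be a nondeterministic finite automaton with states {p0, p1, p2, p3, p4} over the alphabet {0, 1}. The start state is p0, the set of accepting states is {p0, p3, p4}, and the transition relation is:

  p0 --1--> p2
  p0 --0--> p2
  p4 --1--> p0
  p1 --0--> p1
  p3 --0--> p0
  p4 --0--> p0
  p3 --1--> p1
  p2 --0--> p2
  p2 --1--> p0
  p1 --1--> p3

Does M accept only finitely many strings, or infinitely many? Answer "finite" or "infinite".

State p0 is reachable from the start and can reach an accepting state, and it lies on the cycle p0 → p2 → p0.
Traversing that cycle any number of times yields accepted strings of unbounded length, so the language is infinite.

infinite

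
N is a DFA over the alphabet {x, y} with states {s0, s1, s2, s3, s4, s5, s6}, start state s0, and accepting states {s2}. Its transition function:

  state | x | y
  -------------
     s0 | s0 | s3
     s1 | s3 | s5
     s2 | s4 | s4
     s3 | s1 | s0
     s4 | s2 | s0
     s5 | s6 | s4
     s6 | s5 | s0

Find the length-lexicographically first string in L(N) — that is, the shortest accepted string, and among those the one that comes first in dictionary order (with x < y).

A breadth-first search from s0 reaches an accepting state first via the path s0 → s3 → s1 → s5 → s4 → s2 on input yxyyx.
No string of length < 5 is accepted (BFS exhausts all shorter strings without reaching an accepting state), and yxyyx is the lexicographically least accepting string of length 5.

yxyyx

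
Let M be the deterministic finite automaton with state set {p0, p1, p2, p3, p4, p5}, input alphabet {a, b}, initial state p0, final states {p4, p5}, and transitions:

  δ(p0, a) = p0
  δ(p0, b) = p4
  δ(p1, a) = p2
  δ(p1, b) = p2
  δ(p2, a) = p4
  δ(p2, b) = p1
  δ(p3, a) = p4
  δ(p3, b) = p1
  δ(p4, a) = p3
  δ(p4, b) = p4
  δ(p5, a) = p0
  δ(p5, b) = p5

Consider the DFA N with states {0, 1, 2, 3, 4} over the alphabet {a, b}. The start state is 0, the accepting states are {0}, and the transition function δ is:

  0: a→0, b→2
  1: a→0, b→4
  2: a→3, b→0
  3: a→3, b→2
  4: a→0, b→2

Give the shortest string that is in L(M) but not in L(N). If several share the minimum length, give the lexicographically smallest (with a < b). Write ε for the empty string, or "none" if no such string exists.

The string b is accepted by M but not by N.
No shorter string lies in the difference, and b is the lexicographically first length-1 string in L(M) \ L(N).

b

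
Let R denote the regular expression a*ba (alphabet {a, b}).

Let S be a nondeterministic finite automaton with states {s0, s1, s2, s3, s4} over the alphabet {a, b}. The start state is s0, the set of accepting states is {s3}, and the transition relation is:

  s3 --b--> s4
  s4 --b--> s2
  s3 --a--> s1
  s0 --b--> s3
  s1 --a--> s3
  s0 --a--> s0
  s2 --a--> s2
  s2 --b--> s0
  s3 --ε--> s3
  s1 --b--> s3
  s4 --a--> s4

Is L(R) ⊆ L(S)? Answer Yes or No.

No

The string ba is in L(R) but not in L(S).
So L(R) ⊄ L(S).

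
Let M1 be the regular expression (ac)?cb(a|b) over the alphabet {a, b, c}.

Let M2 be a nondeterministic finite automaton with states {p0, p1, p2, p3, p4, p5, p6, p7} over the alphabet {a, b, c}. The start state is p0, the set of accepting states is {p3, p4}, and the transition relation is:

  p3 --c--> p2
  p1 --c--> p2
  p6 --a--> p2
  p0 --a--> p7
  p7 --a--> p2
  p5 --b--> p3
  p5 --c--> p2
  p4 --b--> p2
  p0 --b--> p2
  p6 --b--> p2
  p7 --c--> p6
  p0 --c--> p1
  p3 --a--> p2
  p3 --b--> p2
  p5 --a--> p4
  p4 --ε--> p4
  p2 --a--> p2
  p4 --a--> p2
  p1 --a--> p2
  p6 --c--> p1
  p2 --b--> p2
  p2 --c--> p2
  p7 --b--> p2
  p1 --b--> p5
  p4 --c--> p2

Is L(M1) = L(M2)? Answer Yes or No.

Converting the expression M1 to a DFA (subset construction, then merging equivalent states) gives the minimal DFA with states {r0, r1, r2, r3, r4, r5, r6}, start state r0, accepting states {r6} and transitions r0: a→r1, b→r2, c→r3; r1: a→r2, b→r2, c→r4; r2: a→r2, b→r2, c→r2; r3: a→r2, b→r5, c→r2; r4: a→r2, b→r2, c→r3; r5: a→r6, b→r6, c→r2; r6: a→r2, b→r2, c→r2.
Exploring the product automaton M1 × M2 from the start pair (r0, p0), following both machines on each input symbol, reaches 8 state pairs: (r0, p0), (r1, p7), (r2, p2), (r3, p1), (r4, p6), (r5, p5), (r6, p4), (r6, p3).
M1 accepts in {r6} and M2 accepts in {p3, p4}. In every reachable pair the two components are either both accepting — (r6, p4), (r6, p3) — or both non-accepting, so no string is accepted by exactly one of the machines: L(M1) \ L(M2) and L(M2) \ L(M1) are both empty.
Hence every string is accepted by M1 iff it is accepted by M2, and the two languages coincide.

Yes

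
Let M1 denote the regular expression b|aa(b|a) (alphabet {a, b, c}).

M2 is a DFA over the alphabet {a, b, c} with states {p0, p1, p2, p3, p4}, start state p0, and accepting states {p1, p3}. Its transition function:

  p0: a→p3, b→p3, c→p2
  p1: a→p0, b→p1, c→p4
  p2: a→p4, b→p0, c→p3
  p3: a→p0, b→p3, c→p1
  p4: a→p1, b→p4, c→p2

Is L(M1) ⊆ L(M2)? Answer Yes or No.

Converting the expression M1 to a DFA (subset construction, then merging equivalent states) gives the minimal DFA with states {r0, r1, r2, r3, r4}, start state r0, accepting states {r2} and transitions r0: a→r1, b→r2, c→r3; r1: a→r4, b→r3, c→r3; r2: a→r3, b→r3, c→r3; r3: a→r3, b→r3, c→r3; r4: a→r2, b→r2, c→r3.
Exploring the product automaton M1 × M2 from the start pair (r0, p0), following both machines on each input symbol, reaches 9 state pairs: (r0, p0), (r1, p3), (r2, p3), (r3, p2), (r4, p0), (r3, p3), (r3, p1), (r3, p0), (r3, p4).
M1 accepts in {r2} and M2 accepts in {p1, p3}. The reachable pairs whose M1-component is accepting are (r2, p3); in each of them the M2-component is accepting too, so the product for L(M1) \ L(M2) (M1-component accepting, M2-component rejecting) has no reachable accepting pair and the difference is empty.
Hence every string in L(M1) is also in L(M2).

Yes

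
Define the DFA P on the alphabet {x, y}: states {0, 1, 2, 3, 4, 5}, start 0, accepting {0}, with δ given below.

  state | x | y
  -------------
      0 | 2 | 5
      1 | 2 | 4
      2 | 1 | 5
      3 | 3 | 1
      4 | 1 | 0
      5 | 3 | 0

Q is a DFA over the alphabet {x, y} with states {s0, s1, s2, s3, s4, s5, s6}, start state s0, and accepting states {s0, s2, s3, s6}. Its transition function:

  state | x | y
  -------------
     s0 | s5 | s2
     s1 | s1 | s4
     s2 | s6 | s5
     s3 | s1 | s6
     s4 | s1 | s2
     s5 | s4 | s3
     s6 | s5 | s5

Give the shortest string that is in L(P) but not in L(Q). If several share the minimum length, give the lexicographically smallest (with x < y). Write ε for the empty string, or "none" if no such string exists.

The string yy is accepted by P but not by Q.
No shorter string lies in the difference, and yy is the lexicographically first length-2 string in L(P) \ L(Q).

yy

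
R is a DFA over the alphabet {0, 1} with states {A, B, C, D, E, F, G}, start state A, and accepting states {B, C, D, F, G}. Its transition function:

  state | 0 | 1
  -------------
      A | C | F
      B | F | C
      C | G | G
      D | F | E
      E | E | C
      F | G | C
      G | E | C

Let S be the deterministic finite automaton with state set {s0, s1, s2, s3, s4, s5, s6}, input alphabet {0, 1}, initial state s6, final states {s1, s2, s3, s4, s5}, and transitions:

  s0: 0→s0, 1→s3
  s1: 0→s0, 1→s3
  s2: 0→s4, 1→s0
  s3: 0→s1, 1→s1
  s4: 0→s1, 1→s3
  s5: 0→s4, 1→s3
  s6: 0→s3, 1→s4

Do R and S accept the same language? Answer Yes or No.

Exploring the product automaton R × S from the start pair (A, s6), following both machines on each input symbol, reaches 5 state pairs: (A, s6), (C, s3), (F, s4), (G, s1), (E, s0).
R accepts in {B, C, D, F, G} and S accepts in {s1, s2, s3, s4, s5}. In every reachable pair the two components are either both accepting — (C, s3), (F, s4), (G, s1) — or both non-accepting, so no string is accepted by exactly one of the machines: L(R) \ L(S) and L(S) \ L(R) are both empty.
Hence every string is accepted by R iff it is accepted by S, and the two languages coincide.

Yes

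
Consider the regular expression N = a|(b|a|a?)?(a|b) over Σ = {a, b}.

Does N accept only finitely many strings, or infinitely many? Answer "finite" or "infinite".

finite

The expression contains no Kleene star (every subexpression denotes a finite set), so L(N) is finite.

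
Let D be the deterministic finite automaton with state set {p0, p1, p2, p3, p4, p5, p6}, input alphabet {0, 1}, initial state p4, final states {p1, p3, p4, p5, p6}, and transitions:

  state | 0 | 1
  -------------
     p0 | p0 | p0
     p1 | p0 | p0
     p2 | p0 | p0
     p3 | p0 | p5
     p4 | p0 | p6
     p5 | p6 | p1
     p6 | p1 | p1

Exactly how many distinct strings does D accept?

The useful subgraph on states {p1, p4, p6} is acyclic, so L(D) is finite; the longest accepting path visits 3 useful states, giving maximum string length 2.
Counting accepting paths from p4 by length: 1 of length 0, 1 of length 1, 2 of length 2. Total 4.

4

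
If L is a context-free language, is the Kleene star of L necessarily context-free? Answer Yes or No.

Yes

If S₁ is the start symbol of a grammar for L, the grammar with new start symbol S and productions S → S₁S | ε generates L*.
So the context-free languages are closed under Kleene star.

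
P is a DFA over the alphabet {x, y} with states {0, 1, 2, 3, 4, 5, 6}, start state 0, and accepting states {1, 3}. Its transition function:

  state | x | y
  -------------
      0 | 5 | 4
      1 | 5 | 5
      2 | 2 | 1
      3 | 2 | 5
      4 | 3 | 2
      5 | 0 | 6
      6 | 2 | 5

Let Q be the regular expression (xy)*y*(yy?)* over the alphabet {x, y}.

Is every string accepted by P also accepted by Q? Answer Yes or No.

The string yx is in L(P) but not in L(Q).
So L(P) ⊄ L(Q).

No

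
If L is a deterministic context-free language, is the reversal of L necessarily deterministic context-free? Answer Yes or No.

L = {c bⁿaⁿ : n≥0} ∪ {d b²ⁿaⁿ : n≥0} is a DCFL: the first symbol tells a deterministic PDA whether to pop one or two b's per a. Its reversal Lᴿ = {aⁿbⁿ c : n≥0} ∪ {aⁿb²ⁿ d : n≥0} is not. DCFLs are closed under right quotient by regular languages, and Lᴿ/{c, d} = {aⁿbⁿ : n≥0} ∪ {aⁿb²ⁿ : n≥0} — the standard context-free language accepted by no deterministic PDA (intuitively the machine would have to commit to a b-to-a ratio before the distinguishing marker arrives; formally, a DPDA for it would have a single run on aⁿb²ⁿ, accepting after the prefix aⁿbⁿ and accepting again after n more b's; an ordinary PDA that simulates it on a's and b's and, at any moment when it is accepting, may switch to reading only a fresh letter e while feeding each e to the simulation as a b, would accept aⁱbʲeᵏ (k≥1) exactly when both aⁱbʲ and aⁱbʲ⁺ᵏ are in the language, i.e. its language intersected with the regular set a*b*e⁺ would be exactly {aⁿbⁿeⁿ : n≥1} — impossible, since context-free languages are closed under intersection with regular sets and {aⁿbⁿeⁿ} is not context-free). So Lᴿ cannot be a DCFL.

No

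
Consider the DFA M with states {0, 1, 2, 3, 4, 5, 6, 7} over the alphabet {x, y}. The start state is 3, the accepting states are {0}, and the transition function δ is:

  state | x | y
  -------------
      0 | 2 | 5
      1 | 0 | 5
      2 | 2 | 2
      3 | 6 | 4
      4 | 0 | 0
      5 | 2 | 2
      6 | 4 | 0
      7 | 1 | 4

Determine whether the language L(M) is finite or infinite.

The useful states (reachable from 3 and able to reach an accepting state) are {0, 3, 4, 6}.
Restricted to these states the transition graph has no cycle, so every accepting path has bounded length and L is finite.

finite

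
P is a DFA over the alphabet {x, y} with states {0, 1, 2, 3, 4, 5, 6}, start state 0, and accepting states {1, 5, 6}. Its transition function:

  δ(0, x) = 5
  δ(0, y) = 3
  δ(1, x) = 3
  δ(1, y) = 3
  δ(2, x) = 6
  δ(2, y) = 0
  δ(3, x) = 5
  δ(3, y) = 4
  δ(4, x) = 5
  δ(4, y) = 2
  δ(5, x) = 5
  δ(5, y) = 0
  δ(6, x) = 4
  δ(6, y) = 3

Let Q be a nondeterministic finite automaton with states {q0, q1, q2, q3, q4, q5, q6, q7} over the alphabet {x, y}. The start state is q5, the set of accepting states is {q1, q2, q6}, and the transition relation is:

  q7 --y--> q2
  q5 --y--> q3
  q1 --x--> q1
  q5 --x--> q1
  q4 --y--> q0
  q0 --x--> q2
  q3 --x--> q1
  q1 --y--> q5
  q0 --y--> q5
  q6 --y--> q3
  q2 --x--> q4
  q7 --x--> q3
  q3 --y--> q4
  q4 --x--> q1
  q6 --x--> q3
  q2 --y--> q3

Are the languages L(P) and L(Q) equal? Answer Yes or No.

Yes

Exploring the product automaton P × Q from the start pair (0, q5), following both machines on each input symbol, reaches 6 state pairs: (0, q5), (5, q1), (3, q3), (4, q4), (2, q0), (6, q2).
P accepts in {1, 5, 6} and Q accepts in {q1, q2, q6}. In every reachable pair the two components are either both accepting — (5, q1), (6, q2) — or both non-accepting, so no string is accepted by exactly one of the machines: L(P) \ L(Q) and L(Q) \ L(P) are both empty.
Hence every string is accepted by P iff it is accepted by Q, and the two languages coincide.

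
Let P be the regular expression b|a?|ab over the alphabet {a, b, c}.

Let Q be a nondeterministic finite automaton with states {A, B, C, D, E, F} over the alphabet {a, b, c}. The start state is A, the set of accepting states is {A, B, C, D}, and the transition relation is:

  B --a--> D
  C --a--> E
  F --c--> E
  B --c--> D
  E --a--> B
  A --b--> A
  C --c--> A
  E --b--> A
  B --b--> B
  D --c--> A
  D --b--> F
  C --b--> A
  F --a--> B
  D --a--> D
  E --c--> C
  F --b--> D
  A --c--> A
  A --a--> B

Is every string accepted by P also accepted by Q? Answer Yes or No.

Yes

Converting the expression P to a DFA (subset construction, then merging equivalent states) gives the minimal DFA with states {p0, p1, p2, p3}, start state p0, accepting states {p0, p1, p2} and transitions p0: a→p1, b→p2, c→p3; p1: a→p3, b→p2, c→p3; p2: a→p3, b→p3, c→p3; p3: a→p3, b→p3, c→p3.
Exploring the product automaton P × Q from the start pair (p0, A), following both machines on each input symbol, reaches 10 state pairs: (p0, A), (p1, B), (p2, A), (p3, A), (p3, D), (p2, B), (p3, B), (p3, F), (p3, E), (p3, C).
P accepts in {p0, p1, p2} and Q accepts in {A, B, C, D}. The reachable pairs whose P-component is accepting are (p0, A), (p1, B), (p2, A), (p2, B); in each of them the Q-component is accepting too, so the product for L(P) \ L(Q) (P-component accepting, Q-component rejecting) has no reachable accepting pair and the difference is empty.
Hence every string in L(P) is also in L(Q).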